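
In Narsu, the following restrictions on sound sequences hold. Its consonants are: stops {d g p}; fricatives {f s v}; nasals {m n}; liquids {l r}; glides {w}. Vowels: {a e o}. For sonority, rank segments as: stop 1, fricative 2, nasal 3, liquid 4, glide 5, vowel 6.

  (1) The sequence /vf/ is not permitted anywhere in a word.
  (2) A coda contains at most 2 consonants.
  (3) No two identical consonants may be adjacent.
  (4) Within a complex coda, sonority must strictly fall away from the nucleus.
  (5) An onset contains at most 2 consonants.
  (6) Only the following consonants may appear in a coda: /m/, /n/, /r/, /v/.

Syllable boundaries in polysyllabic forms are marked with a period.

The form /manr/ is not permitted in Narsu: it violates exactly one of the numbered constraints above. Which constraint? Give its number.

/manr/: syllable 1 coda /nr/: /n/ (nasal, 3) → /r/ (liquid, 4) does not fall.
This is a violation of constraint 4: "Within a complex coda, sonority must strictly fall away from the nucleus."
The remaining constraints (1, 2, 3, 5, 6) are satisfied.

4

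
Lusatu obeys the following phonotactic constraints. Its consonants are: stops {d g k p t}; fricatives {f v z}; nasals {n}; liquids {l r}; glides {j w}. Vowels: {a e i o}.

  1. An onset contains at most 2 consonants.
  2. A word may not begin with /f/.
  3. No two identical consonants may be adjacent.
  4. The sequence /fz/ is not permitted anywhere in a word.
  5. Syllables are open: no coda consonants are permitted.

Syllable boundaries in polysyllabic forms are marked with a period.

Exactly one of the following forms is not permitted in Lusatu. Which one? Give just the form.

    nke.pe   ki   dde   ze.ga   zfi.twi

nke.pe — σ1 onset /nk/ (2C), coda /∅/ ok; σ2 onset /p/, coda /∅/ ok → permitted
ki — σ1 onset /k/, coda /∅/ ok → permitted
dde — violates constraint 3: adjacent identical consonants /dd/ → not permitted
ze.ga — σ1 onset /z/, coda /∅/ ok; σ2 onset /g/, coda /∅/ ok → permitted
zfi.twi — σ1 onset /zf/ (2C), coda /∅/ ok; σ2 onset /tw/ (2C), coda /∅/ ok → permitted

dde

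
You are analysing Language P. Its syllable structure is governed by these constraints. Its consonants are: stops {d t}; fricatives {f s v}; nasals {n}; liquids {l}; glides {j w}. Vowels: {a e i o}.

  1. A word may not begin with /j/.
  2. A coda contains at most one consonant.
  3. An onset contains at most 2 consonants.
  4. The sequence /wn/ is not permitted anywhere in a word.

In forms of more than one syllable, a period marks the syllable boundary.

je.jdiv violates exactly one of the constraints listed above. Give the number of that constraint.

1

je.jdiv: word begins with /j/.
This is a violation of constraint 1: "A word may not begin with /j/."
The remaining constraints (2, 3, 4) are satisfied.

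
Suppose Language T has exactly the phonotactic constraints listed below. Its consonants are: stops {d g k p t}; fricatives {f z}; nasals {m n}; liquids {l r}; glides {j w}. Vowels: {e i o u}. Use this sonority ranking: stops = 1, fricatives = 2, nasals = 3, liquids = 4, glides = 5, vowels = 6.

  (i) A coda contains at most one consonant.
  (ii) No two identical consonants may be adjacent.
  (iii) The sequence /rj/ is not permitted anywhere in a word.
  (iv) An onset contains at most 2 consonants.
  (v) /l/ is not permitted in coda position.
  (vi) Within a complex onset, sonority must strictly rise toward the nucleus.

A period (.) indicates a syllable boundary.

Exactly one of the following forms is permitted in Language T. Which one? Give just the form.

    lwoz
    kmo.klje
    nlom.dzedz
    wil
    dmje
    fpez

lwoz

lwoz — σ1 onset /lw/ (4→5 rises), coda /z/ ok → permitted
kmo.klje — violates constraint (iv): syllable 2 onset /klj/ has 3 consonants (> 2) → not permitted
nlom.dzedz — violates constraint (i): syllable 2 coda /dz/ has 2 consonants (> 1) → not permitted
wil — violates constraint (v): syllable 1 coda contains /l/ → not permitted
dmje — violates constraint (iv): syllable 1 onset /dmj/ has 3 consonants (> 2) → not permitted
fpez — violates constraint (vi): syllable 1 onset /fp/: /f/ (fricative, 2) → /p/ (stop, 1) does not rise → not permitted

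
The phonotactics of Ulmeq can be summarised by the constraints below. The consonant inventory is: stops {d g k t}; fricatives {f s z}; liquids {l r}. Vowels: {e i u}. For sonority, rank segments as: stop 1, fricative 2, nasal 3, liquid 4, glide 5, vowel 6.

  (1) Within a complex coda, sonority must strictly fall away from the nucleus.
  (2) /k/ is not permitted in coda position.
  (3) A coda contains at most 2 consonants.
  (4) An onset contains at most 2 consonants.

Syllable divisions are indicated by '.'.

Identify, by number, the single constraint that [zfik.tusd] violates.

[zfik.tusd]: syllable 1 coda contains /k/.
This is a violation of constraint 2: "/k/ is not permitted in coda position."
The remaining constraints (1, 3, 4) are satisfied.

2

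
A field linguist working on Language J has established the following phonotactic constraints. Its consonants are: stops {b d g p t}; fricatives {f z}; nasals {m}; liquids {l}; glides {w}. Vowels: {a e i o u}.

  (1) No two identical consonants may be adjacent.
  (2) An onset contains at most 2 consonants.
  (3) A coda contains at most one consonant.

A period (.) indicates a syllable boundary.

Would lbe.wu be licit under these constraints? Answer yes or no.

lbe.wu — σ1 onset /lb/ (2C), coda /∅/ ok; σ2 onset /w/, coda /∅/ ok → licit

yes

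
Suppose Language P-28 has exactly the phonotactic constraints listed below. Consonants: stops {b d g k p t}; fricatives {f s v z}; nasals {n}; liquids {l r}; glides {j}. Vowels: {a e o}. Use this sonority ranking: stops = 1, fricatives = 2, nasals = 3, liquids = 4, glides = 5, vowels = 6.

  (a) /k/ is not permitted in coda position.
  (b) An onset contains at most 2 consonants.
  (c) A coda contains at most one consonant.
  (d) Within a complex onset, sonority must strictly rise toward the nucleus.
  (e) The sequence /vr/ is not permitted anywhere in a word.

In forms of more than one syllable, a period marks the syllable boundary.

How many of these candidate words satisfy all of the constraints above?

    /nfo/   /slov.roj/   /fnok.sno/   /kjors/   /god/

/nfo/ — violates constraint (d): syllable 1 onset /nf/: /n/ (nasal, 3) → /f/ (fricative, 2) does not rise → ill-formed
/slov.roj/ — violates constraint (e): contains banned sequence /vr/ → ill-formed
/fnok.sno/ — violates constraint (a): syllable 1 coda contains /k/ → ill-formed
/kjors/ — violates constraint (c): syllable 1 coda /rs/ has 2 consonants (> 1) → ill-formed
/god/ — σ1 onset /g/, coda /d/ ok → well-formed
Well-formed: /god/ → 1.

1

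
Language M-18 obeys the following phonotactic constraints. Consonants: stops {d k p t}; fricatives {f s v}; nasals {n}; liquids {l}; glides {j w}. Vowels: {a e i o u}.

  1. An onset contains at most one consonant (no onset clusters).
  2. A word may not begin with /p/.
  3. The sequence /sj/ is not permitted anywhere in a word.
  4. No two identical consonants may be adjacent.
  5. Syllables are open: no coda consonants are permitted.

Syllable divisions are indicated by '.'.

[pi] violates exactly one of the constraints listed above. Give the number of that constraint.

2

[pi]: word begins with /p/.
This is a violation of constraint 2: "A word may not begin with /p/."
The remaining constraints (1, 3, 4, 5) are satisfied.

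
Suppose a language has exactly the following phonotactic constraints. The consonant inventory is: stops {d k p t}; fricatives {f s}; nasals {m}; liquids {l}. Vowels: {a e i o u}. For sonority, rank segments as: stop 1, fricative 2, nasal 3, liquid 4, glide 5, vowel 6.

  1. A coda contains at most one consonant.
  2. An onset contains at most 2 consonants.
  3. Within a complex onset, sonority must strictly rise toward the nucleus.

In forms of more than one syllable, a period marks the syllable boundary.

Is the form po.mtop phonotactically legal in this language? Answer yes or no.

po.mtop — violates constraint 3: syllable 2 onset /mt/: /m/ (nasal, 3) → /t/ (stop, 1) does not rise → phonotactically illegal

no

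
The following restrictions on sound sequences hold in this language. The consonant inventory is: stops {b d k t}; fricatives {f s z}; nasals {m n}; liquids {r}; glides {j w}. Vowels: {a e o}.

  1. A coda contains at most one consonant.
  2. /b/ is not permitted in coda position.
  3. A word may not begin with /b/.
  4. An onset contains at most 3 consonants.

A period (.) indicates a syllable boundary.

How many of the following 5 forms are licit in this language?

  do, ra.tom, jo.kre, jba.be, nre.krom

do — σ1 onset /d/, coda /∅/ ok → licit
ra.tom — σ1 onset /r/, coda /∅/ ok; σ2 onset /t/, coda /m/ ok → licit
jo.kre — σ1 onset /j/, coda /∅/ ok; σ2 onset /kr/ (2C), coda /∅/ ok → licit
jba.be — σ1 onset /jb/ (2C), coda /∅/ ok; σ2 onset /b/, coda /∅/ ok → licit
nre.krom — σ1 onset /nr/ (2C), coda /∅/ ok; σ2 onset /kr/ (2C), coda /m/ ok → licit
Licit: do, ra.tom, jo.kre, jba.be, nre.krom → 5.

5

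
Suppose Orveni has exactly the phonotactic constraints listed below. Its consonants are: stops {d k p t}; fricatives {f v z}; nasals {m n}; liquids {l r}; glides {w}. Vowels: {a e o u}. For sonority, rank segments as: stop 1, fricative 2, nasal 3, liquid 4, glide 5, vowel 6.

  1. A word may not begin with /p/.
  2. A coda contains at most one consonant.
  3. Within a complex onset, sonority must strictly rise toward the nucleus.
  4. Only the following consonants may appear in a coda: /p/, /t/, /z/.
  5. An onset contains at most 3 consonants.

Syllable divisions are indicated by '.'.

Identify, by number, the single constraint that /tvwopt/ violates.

/tvwopt/: syllable 1 coda /pt/ has 2 consonants (> 1).
This is a violation of constraint 2: "A coda contains at most one consonant."
The remaining constraints (1, 3, 4, 5) are satisfied.

2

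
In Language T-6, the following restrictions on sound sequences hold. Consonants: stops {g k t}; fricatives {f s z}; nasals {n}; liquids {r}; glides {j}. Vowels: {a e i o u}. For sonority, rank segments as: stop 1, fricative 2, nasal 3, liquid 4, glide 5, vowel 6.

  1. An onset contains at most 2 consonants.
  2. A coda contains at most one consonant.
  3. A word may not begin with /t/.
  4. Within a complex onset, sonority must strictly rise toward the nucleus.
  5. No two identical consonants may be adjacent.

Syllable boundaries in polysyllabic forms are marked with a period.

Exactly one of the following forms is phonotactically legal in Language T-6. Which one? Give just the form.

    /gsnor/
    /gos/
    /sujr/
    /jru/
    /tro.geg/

/gos/

/gsnor/ — violates constraint 1: syllable 1 onset /gsn/ has 3 consonants (> 2) → phonotactically illegal
/gos/ — σ1 onset /g/, coda /s/ ok → phonotactically legal
/sujr/ — violates constraint 2: syllable 1 coda /jr/ has 2 consonants (> 1) → phonotactically illegal
/jru/ — violates constraint 4: syllable 1 onset /jr/: /j/ (glide, 5) → /r/ (liquid, 4) does not rise → phonotactically illegal
/tro.geg/ — violates constraint 3: word begins with /t/ → phonotactically illegal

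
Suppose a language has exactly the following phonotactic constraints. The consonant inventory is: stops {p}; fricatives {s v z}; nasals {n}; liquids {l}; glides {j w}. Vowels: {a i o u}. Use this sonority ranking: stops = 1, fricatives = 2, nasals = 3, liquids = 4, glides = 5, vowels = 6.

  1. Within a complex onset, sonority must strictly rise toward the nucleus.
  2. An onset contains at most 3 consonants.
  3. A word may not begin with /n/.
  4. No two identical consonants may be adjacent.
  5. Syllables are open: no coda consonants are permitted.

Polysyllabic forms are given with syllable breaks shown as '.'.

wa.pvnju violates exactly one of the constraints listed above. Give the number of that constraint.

2

wa.pvnju: syllable 2 onset /pvnj/ has 4 consonants (> 3).
This is a violation of constraint 2: "An onset contains at most 3 consonants."
The remaining constraints (1, 3, 4, 5) are satisfied.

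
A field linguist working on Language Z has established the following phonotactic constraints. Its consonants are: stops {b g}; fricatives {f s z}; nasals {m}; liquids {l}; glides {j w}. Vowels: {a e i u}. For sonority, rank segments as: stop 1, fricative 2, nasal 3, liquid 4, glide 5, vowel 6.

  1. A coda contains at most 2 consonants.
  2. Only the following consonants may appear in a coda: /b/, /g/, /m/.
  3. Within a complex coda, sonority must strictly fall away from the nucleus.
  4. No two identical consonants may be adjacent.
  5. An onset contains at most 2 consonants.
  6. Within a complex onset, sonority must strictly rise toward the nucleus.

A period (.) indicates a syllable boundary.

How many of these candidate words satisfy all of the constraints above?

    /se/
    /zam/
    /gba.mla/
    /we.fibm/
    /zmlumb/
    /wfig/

/se/ — σ1 onset /s/, coda /∅/ ok → licit
/zam/ — σ1 onset /z/, coda /m/ ok → licit
/gba.mla/ — violates constraint 6: syllable 1 onset /gb/: /g/ (stop, 1) → /b/ (stop, 1) does not rise → illicit
/we.fibm/ — violates constraint 3: syllable 2 coda /bm/: /b/ (stop, 1) → /m/ (nasal, 3) does not fall → illicit
/zmlumb/ — violates constraint 5: syllable 1 onset /zml/ has 3 consonants (> 2) → illicit
/wfig/ — violates constraint 6: syllable 1 onset /wf/: /w/ (glide, 5) → /f/ (fricative, 2) does not rise → illicit
Licit: /se/, /zam/ → 2.

2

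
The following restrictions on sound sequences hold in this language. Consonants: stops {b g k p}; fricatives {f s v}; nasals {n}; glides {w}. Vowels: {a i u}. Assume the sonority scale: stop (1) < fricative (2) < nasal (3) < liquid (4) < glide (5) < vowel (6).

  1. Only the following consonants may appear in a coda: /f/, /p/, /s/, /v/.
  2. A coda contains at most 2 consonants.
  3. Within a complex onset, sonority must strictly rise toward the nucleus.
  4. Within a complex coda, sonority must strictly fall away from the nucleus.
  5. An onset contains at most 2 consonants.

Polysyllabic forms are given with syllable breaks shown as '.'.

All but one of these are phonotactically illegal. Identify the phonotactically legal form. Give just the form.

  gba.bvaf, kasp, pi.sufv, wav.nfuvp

gba.bvaf — violates constraint 3: syllable 1 onset /gb/: /g/ (stop, 1) → /b/ (stop, 1) does not rise → phonotactically illegal
kasp — σ1 onset /k/, coda /sp/ (2→1 falls) ok → phonotactically legal
pi.sufv — violates constraint 4: syllable 2 coda /fv/: /f/ (fricative, 2) → /v/ (fricative, 2) does not fall → phonotactically illegal
wav.nfuvp — violates constraint 3: syllable 2 onset /nf/: /n/ (nasal, 3) → /f/ (fricative, 2) does not rise → phonotactically illegal

kasp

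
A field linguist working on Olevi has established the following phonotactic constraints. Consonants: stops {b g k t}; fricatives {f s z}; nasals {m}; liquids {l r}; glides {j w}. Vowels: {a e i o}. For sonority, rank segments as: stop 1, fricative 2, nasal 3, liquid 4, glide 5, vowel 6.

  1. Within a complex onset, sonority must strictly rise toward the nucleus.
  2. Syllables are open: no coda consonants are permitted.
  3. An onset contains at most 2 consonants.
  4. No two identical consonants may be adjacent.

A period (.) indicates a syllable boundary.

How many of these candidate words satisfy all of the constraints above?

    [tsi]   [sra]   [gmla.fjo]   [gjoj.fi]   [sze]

[tsi] — σ1 onset /ts/ (1→2 rises), coda /∅/ ok → phonotactically legal
[sra] — σ1 onset /sr/ (2→4 rises), coda /∅/ ok → phonotactically legal
[gmla.fjo] — violates constraint 3: syllable 1 onset /gml/ has 3 consonants (> 2) → phonotactically illegal
[gjoj.fi] — violates constraint 2: syllable 1 coda /j/ has 1 consonant (> 0) → phonotactically illegal
[sze] — violates constraint 1: syllable 1 onset /sz/: /s/ (fricative, 2) → /z/ (fricative, 2) does not rise → phonotactically illegal
Phonotactically legal: [tsi], [sra] → 2.

2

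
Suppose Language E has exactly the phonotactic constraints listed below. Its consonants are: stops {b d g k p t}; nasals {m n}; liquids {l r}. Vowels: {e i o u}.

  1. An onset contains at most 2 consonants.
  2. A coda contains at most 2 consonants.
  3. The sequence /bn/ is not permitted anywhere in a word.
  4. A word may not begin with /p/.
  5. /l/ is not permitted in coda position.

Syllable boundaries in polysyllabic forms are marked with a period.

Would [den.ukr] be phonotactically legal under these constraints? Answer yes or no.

yes

[den.ukr] — σ1 onset /d/, coda /n/ ok; σ2 onset /∅/, coda /kr/ (2C) ok → phonotactically legal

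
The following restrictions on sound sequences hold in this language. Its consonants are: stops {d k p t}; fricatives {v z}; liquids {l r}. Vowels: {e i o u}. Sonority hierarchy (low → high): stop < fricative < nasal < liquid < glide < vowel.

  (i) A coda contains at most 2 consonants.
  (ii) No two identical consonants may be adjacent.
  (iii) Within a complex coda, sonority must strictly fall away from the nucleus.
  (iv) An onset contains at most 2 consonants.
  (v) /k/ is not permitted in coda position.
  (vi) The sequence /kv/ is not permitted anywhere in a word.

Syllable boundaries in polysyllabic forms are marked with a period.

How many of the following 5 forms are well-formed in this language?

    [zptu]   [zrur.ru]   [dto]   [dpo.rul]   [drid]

3

[zptu] — violates constraint (iv): syllable 1 onset /zpt/ has 3 consonants (> 2) → ill-formed
[zrur.ru] — violates constraint (ii): adjacent identical consonants /rr/ → ill-formed
[dto] — σ1 onset /dt/ (2C), coda /∅/ ok → well-formed
[dpo.rul] — σ1 onset /dp/ (2C), coda /∅/ ok; σ2 onset /r/, coda /l/ ok → well-formed
[drid] — σ1 onset /dr/ (2C), coda /d/ ok → well-formed
Well-formed: [dto], [dpo.rul], [drid] → 3.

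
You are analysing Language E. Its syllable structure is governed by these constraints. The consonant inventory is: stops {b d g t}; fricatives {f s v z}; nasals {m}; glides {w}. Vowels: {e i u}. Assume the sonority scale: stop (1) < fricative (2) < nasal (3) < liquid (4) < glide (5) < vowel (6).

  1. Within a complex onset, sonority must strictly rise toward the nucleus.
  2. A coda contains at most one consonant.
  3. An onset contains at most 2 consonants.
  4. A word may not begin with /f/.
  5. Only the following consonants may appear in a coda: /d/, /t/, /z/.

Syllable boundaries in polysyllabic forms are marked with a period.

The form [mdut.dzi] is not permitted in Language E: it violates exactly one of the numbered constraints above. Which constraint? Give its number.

[mdut.dzi]: syllable 1 onset /md/: /m/ (nasal, 3) → /d/ (stop, 1) does not rise.
This is a violation of constraint 1: "Within a complex onset, sonority must strictly rise toward the nucleus."
The remaining constraints (2, 3, 4, 5) are satisfied.

1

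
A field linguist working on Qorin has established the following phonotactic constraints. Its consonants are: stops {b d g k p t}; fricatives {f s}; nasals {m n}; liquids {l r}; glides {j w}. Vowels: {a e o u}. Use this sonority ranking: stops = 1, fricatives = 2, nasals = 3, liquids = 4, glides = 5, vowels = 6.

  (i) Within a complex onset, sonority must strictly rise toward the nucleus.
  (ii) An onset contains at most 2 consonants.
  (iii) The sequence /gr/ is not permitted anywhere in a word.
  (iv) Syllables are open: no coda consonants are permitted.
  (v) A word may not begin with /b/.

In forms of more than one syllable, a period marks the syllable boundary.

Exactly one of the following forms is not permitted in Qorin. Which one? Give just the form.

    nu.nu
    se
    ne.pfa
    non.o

non.o

nu.nu — σ1 onset /n/, coda /∅/ ok; σ2 onset /n/, coda /∅/ ok → permitted
se — σ1 onset /s/, coda /∅/ ok → permitted
ne.pfa — σ1 onset /n/, coda /∅/ ok; σ2 onset /pf/ (1→2 rises), coda /∅/ ok → permitted
non.o — violates constraint (iv): syllable 1 coda /n/ has 1 consonant (> 0) → not permitted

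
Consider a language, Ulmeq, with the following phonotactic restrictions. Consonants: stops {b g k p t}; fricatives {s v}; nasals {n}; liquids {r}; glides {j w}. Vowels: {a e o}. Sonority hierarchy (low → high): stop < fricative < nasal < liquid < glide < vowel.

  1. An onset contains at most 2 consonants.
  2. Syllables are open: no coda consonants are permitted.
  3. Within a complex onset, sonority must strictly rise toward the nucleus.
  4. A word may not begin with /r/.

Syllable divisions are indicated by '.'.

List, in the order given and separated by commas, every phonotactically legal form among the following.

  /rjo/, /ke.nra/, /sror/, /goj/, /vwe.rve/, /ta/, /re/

/rjo/ — violates constraint 4: word begins with /r/ → phonotactically illegal
/ke.nra/ — σ1 onset /k/, coda /∅/ ok; σ2 onset /nr/ (3→4 rises), coda /∅/ ok → phonotactically legal
/sror/ — violates constraint 2: syllable 1 coda /r/ has 1 consonant (> 0) → phonotactically illegal
/goj/ — violates constraint 2: syllable 1 coda /j/ has 1 consonant (> 0) → phonotactically illegal
/vwe.rve/ — violates constraint 3: syllable 2 onset /rv/: /r/ (liquid, 4) → /v/ (fricative, 2) does not rise → phonotactically illegal
/ta/ — σ1 onset /t/, coda /∅/ ok → phonotactically legal
/re/ — violates constraint 4: word begins with /r/ → phonotactically illegal

/ke.nra/, /ta/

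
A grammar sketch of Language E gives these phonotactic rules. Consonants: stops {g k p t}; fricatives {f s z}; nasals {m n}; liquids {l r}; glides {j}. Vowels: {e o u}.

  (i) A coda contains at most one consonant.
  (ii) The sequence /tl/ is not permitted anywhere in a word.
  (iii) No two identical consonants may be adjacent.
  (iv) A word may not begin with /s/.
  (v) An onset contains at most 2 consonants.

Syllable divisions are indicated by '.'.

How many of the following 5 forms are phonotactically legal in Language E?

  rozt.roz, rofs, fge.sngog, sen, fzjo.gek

0

rozt.roz — violates constraint (i): syllable 1 coda /zt/ has 2 consonants (> 1) → phonotactically illegal
rofs — violates constraint (i): syllable 1 coda /fs/ has 2 consonants (> 1) → phonotactically illegal
fge.sngog — violates constraint (v): syllable 2 onset /sng/ has 3 consonants (> 2) → phonotactically illegal
sen — violates constraint (iv): word begins with /s/ → phonotactically illegal
fzjo.gek — violates constraint (v): syllable 1 onset /fzj/ has 3 consonants (> 2) → phonotactically illegal
No form is phonotactically legal → 0.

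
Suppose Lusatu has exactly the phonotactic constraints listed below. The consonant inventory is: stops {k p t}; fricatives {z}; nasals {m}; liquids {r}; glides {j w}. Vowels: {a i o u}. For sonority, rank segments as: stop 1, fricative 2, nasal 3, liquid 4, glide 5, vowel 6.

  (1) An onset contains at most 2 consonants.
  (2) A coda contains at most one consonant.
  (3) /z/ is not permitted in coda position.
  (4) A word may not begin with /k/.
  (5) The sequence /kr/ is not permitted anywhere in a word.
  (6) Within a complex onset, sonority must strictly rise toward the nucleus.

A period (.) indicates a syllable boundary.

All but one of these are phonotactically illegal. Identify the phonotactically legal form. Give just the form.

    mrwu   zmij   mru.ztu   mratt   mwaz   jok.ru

mrwu — violates constraint 1: syllable 1 onset /mrw/ has 3 consonants (> 2) → phonotactically illegal
zmij — σ1 onset /zm/ (2→3 rises), coda /j/ ok → phonotactically legal
mru.ztu — violates constraint 6: syllable 2 onset /zt/: /z/ (fricative, 2) → /t/ (stop, 1) does not rise → phonotactically illegal
mratt — violates constraint 2: syllable 1 coda /tt/ has 2 consonants (> 1) → phonotactically illegal
mwaz — violates constraint 3: syllable 1 coda contains /z/ → phonotactically illegal
jok.ru — violates constraint 5: contains banned sequence /kr/ → phonotactically illegal

zmij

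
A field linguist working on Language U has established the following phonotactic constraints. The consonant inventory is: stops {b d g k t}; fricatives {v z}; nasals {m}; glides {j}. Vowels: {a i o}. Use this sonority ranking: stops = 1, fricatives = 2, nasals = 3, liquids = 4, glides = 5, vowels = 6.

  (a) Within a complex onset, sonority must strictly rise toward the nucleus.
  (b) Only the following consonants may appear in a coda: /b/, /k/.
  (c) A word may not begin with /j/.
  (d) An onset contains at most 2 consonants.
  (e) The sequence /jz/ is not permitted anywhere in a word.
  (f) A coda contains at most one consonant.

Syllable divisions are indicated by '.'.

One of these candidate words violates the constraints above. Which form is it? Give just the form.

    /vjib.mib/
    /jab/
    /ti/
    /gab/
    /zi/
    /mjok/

/vjib.mib/ — σ1 onset /vj/ (2→5 rises), coda /b/ ok; σ2 onset /m/, coda /b/ ok → licit
/jab/ — violates constraint (c): word begins with /j/ → illicit
/ti/ — σ1 onset /t/, coda /∅/ ok → licit
/gab/ — σ1 onset /g/, coda /b/ ok → licit
/zi/ — σ1 onset /z/, coda /∅/ ok → licit
/mjok/ — σ1 onset /mj/ (3→5 rises), coda /k/ ok → licit

/jab/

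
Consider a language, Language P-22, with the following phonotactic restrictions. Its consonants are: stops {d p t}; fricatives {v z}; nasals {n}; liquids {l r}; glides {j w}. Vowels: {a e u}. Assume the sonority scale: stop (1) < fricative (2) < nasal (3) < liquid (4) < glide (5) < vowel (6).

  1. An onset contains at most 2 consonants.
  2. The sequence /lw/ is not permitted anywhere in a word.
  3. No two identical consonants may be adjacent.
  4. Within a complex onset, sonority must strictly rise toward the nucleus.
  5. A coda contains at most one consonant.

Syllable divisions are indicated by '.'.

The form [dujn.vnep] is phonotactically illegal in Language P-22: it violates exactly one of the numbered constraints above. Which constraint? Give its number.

[dujn.vnep]: syllable 1 coda /jn/ has 2 consonants (> 1).
This is a violation of constraint 5: "A coda contains at most one consonant."
The remaining constraints (1, 2, 3, 4) are satisfied.

5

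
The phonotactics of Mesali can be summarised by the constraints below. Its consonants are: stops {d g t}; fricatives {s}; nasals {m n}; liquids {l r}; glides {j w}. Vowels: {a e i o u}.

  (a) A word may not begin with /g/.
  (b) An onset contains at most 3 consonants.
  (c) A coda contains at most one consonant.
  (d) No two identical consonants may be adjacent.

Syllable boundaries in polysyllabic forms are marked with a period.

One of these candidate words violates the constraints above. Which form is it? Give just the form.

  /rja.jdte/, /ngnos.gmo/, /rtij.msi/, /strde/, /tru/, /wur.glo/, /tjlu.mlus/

/rja.jdte/ — σ1 onset /rj/ (2C), coda /∅/ ok; σ2 onset /jdt/ (3C), coda /∅/ ok → phonotactically legal
/ngnos.gmo/ — σ1 onset /ngn/ (3C), coda /s/ ok; σ2 onset /gm/ (2C), coda /∅/ ok → phonotactically legal
/rtij.msi/ — σ1 onset /rt/ (2C), coda /j/ ok; σ2 onset /ms/ (2C), coda /∅/ ok → phonotactically legal
/strde/ — violates constraint (b): syllable 1 onset /strd/ has 4 consonants (> 3) → phonotactically illegal
/tru/ — σ1 onset /tr/ (2C), coda /∅/ ok → phonotactically legal
/wur.glo/ — σ1 onset /w/, coda /r/ ok; σ2 onset /gl/ (2C), coda /∅/ ok → phonotactically legal
/tjlu.mlus/ — σ1 onset /tjl/ (3C), coda /∅/ ok; σ2 onset /ml/ (2C), coda /s/ ok → phonotactically legal

/strde/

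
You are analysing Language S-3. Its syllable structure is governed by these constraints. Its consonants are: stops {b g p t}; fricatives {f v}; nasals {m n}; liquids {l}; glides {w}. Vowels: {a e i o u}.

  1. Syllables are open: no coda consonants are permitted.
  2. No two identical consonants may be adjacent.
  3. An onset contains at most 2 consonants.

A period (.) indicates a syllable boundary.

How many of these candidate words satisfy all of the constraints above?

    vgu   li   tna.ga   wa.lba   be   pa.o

6

vgu — σ1 onset /vg/ (2C), coda /∅/ ok → permitted
li — σ1 onset /l/, coda /∅/ ok → permitted
tna.ga — σ1 onset /tn/ (2C), coda /∅/ ok; σ2 onset /g/, coda /∅/ ok → permitted
wa.lba — σ1 onset /w/, coda /∅/ ok; σ2 onset /lb/ (2C), coda /∅/ ok → permitted
be — σ1 onset /b/, coda /∅/ ok → permitted
pa.o — σ1 onset /p/, coda /∅/ ok; σ2 onset /∅/, coda /∅/ ok → permitted
Permitted: vgu, li, tna.ga, wa.lba, be, pa.o → 6.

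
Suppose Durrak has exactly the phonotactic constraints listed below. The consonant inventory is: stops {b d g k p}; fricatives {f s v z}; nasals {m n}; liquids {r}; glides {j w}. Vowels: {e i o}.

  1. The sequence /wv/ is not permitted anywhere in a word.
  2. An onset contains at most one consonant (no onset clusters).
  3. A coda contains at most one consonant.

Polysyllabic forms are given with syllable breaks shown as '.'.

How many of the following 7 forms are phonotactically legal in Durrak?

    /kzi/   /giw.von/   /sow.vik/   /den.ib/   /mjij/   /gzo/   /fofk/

1

/kzi/ — violates constraint 2: syllable 1 onset /kz/ has 2 consonants (> 1) → phonotactically illegal
/giw.von/ — violates constraint 1: contains banned sequence /wv/ → phonotactically illegal
/sow.vik/ — violates constraint 1: contains banned sequence /wv/ → phonotactically illegal
/den.ib/ — σ1 onset /d/, coda /n/ ok; σ2 onset /∅/, coda /b/ ok → phonotactically legal
/mjij/ — violates constraint 2: syllable 1 onset /mj/ has 2 consonants (> 1) → phonotactically illegal
/gzo/ — violates constraint 2: syllable 1 onset /gz/ has 2 consonants (> 1) → phonotactically illegal
/fofk/ — violates constraint 3: syllable 1 coda /fk/ has 2 consonants (> 1) → phonotactically illegal
Phonotactically legal: /den.ib/ → 1.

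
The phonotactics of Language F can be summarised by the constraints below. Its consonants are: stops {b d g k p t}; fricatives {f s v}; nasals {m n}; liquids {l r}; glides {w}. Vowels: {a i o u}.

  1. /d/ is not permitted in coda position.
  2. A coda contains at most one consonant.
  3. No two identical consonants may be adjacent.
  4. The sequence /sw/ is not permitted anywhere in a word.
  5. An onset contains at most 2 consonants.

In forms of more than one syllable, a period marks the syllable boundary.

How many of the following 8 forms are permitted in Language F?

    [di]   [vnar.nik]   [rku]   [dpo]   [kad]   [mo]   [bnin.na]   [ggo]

5

[di] — σ1 onset /d/, coda /∅/ ok → permitted
[vnar.nik] — σ1 onset /vn/ (2C), coda /r/ ok; σ2 onset /n/, coda /k/ ok → permitted
[rku] — σ1 onset /rk/ (2C), coda /∅/ ok → permitted
[dpo] — σ1 onset /dp/ (2C), coda /∅/ ok → permitted
[kad] — violates constraint 1: syllable 1 coda contains /d/ → not permitted
[mo] — σ1 onset /m/, coda /∅/ ok → permitted
[bnin.na] — violates constraint 3: adjacent identical consonants /nn/ → not permitted
[ggo] — violates constraint 3: adjacent identical consonants /gg/ → not permitted
Permitted: [di], [vnar.nik], [rku], [dpo], [mo] → 5.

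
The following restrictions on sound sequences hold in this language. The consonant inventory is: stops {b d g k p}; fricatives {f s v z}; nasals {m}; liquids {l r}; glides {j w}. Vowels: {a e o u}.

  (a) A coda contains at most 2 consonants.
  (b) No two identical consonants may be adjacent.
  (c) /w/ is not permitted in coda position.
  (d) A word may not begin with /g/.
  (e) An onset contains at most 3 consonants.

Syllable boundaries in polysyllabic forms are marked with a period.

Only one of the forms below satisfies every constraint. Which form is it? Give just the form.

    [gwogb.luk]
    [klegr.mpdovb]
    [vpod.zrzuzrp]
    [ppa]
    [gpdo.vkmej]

[klegr.mpdovb]

[gwogb.luk] — violates constraint (d): word begins with /g/ → illicit
[klegr.mpdovb] — σ1 onset /kl/ (2C), coda /gr/ (2C) ok; σ2 onset /mpd/ (3C), coda /vb/ (2C) ok → licit
[vpod.zrzuzrp] — violates constraint (a): syllable 2 coda /zrp/ has 3 consonants (> 2) → illicit
[ppa] — violates constraint (b): adjacent identical consonants /pp/ → illicit
[gpdo.vkmej] — violates constraint (d): word begins with /g/ → illicit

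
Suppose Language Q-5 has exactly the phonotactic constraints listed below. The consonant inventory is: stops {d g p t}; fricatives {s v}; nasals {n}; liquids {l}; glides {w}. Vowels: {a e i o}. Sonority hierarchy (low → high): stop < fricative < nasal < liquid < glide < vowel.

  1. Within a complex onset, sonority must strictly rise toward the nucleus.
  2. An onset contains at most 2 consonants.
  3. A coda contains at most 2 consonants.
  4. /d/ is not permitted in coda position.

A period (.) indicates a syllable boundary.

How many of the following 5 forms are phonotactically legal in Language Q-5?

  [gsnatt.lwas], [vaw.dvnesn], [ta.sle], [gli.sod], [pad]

1

[gsnatt.lwas] — violates constraint 2: syllable 1 onset /gsn/ has 3 consonants (> 2) → phonotactically illegal
[vaw.dvnesn] — violates constraint 2: syllable 2 onset /dvn/ has 3 consonants (> 2) → phonotactically illegal
[ta.sle] — σ1 onset /t/, coda /∅/ ok; σ2 onset /sl/ (2→4 rises), coda /∅/ ok → phonotactically legal
[gli.sod] — violates constraint 4: syllable 2 coda contains /d/ → phonotactically illegal
[pad] — violates constraint 4: syllable 1 coda contains /d/ → phonotactically illegal
Phonotactically legal: [ta.sle] → 1.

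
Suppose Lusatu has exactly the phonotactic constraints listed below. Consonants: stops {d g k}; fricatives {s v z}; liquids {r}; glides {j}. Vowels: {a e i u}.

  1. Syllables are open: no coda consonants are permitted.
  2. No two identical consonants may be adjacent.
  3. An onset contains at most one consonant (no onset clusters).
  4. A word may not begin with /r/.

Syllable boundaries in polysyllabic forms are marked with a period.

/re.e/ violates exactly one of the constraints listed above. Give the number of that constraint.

4

/re.e/: word begins with /r/.
This is a violation of constraint 4: "A word may not begin with /r/."
The remaining constraints (1, 2, 3) are satisfied.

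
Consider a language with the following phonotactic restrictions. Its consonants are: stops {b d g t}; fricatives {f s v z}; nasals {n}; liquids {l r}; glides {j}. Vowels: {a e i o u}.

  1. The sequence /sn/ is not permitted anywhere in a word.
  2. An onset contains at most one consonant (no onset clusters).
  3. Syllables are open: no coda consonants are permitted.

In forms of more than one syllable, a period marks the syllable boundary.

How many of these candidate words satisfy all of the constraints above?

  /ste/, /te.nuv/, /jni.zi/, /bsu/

/ste/ — violates constraint 2: syllable 1 onset /st/ has 2 consonants (> 1) → phonotactically illegal
/te.nuv/ — violates constraint 3: syllable 2 coda /v/ has 1 consonant (> 0) → phonotactically illegal
/jni.zi/ — violates constraint 2: syllable 1 onset /jn/ has 2 consonants (> 1) → phonotactically illegal
/bsu/ — violates constraint 2: syllable 1 onset /bs/ has 2 consonants (> 1) → phonotactically illegal
No form is phonotactically legal → 0.

0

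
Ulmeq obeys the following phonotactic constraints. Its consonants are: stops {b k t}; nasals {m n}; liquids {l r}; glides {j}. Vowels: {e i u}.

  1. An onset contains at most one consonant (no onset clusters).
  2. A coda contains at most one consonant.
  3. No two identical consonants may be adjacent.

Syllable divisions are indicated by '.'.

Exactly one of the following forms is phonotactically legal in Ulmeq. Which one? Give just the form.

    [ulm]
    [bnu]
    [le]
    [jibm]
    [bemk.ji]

[le]

[ulm] — violates constraint 2: syllable 1 coda /lm/ has 2 consonants (> 1) → phonotactically illegal
[bnu] — violates constraint 1: syllable 1 onset /bn/ has 2 consonants (> 1) → phonotactically illegal
[le] — σ1 onset /l/, coda /∅/ ok → phonotactically legal
[jibm] — violates constraint 2: syllable 1 coda /bm/ has 2 consonants (> 1) → phonotactically illegal
[bemk.ji] — violates constraint 2: syllable 1 coda /mk/ has 2 consonants (> 1) → phonotactically illegal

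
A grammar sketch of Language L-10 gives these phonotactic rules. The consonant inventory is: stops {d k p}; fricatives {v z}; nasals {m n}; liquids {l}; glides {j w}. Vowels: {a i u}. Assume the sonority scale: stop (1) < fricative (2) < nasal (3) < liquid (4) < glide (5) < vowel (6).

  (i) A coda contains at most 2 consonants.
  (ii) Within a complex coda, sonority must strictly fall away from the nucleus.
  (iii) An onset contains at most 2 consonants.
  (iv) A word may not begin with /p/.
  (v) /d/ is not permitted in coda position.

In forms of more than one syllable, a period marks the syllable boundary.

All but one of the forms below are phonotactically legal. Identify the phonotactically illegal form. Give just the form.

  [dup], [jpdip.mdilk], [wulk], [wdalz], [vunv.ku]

[dup] — σ1 onset /d/, coda /p/ ok → phonotactically legal
[jpdip.mdilk] — violates constraint (iii): syllable 1 onset /jpd/ has 3 consonants (> 2) → phonotactically illegal
[wulk] — σ1 onset /w/, coda /lk/ (4→1 falls) ok → phonotactically legal
[wdalz] — σ1 onset /wd/ (2C), coda /lz/ (4→2 falls) ok → phonotactically legal
[vunv.ku] — σ1 onset /v/, coda /nv/ (3→2 falls) ok; σ2 onset /k/, coda /∅/ ok → phonotactically legal

[jpdip.mdilk]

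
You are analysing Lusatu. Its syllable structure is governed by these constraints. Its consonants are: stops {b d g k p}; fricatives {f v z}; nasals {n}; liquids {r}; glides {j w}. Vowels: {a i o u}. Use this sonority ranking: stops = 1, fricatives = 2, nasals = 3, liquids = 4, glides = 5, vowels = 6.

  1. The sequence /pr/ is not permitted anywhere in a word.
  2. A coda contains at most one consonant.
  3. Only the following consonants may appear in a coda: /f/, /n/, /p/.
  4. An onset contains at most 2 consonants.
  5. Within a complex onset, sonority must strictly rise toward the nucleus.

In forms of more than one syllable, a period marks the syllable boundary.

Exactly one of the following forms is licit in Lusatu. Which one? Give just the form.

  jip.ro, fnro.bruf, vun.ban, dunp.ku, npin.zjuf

vun.ban

jip.ro — violates constraint 1: contains banned sequence /pr/ → illicit
fnro.bruf — violates constraint 4: syllable 1 onset /fnr/ has 3 consonants (> 2) → illicit
vun.ban — σ1 onset /v/, coda /n/ ok; σ2 onset /b/, coda /n/ ok → licit
dunp.ku — violates constraint 2: syllable 1 coda /np/ has 2 consonants (> 1) → illicit
npin.zjuf — violates constraint 5: syllable 1 onset /np/: /n/ (nasal, 3) → /p/ (stop, 1) does not rise → illicit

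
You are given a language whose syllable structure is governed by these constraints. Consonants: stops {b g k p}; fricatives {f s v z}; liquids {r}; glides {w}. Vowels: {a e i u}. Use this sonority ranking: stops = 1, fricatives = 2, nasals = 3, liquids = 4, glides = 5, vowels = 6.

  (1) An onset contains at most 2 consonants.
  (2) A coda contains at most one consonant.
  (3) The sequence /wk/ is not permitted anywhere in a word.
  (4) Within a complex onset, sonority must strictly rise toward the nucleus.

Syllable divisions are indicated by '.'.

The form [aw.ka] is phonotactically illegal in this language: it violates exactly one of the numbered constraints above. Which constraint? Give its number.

[aw.ka]: contains banned sequence /wk/.
This is a violation of constraint 3: "The sequence /wk/ is not permitted anywhere in a word."
The remaining constraints (1, 2, 4) are satisfied.

3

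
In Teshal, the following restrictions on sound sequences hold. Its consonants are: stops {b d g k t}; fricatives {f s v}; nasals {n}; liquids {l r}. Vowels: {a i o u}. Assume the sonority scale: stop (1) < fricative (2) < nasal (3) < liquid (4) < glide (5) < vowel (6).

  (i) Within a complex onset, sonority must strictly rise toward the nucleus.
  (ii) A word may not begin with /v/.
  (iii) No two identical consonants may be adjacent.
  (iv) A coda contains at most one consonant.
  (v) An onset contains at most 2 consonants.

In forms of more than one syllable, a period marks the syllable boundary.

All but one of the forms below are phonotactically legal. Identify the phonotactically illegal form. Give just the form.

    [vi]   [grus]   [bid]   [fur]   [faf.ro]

[vi]

[vi] — violates constraint (ii): word begins with /v/ → phonotactically illegal
[grus] — σ1 onset /gr/ (1→4 rises), coda /s/ ok → phonotactically legal
[bid] — σ1 onset /b/, coda /d/ ok → phonotactically legal
[fur] — σ1 onset /f/, coda /r/ ok → phonotactically legal
[faf.ro] — σ1 onset /f/, coda /f/ ok; σ2 onset /r/, coda /∅/ ok → phonotactically legal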